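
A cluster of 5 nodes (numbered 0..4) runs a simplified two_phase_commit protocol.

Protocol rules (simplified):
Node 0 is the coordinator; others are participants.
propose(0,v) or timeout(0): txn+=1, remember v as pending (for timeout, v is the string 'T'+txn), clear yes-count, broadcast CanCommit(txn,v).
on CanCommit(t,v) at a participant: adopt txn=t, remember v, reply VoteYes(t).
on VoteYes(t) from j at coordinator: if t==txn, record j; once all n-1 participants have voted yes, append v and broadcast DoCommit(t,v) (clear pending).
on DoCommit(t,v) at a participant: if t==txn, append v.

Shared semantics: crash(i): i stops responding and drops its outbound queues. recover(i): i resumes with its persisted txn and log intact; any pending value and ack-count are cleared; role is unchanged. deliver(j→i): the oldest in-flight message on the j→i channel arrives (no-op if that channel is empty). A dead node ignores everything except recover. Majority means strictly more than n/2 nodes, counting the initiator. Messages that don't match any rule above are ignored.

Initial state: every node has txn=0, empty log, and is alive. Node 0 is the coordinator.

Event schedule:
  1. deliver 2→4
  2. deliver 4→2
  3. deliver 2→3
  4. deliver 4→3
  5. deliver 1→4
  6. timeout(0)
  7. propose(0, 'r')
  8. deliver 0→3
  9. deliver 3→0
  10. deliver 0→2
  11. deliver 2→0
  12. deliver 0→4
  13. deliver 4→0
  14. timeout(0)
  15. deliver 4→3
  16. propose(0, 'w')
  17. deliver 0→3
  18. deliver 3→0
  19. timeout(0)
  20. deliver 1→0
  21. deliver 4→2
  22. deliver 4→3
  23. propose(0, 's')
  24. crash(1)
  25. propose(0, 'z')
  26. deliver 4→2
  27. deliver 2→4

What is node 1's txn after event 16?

0

1. deliver 2→4:  nop
2. deliver 4→2:  nop
3. deliver 2→3:  nop
4. deliver 4→3:  nop
5. deliver 1→4:  nop
6. timeout(0):  <0:coor t1 ->
7. propose(0,'r'):  <0:coor t2 ->
8. deliver 0→3:  <3:part t1 ->
9. deliver 3→0:  nop
10. deliver 0→2:  <2:part t1 ->
11. deliver 2→0:  nop
12. deliver 0→4:  <4:part t1 ->
13. deliver 4→0:  nop
14. timeout(0):  <0:coor t3 ->
15. deliver 4→3:  nop
16. propose(0,'w'):  <0:coor t4 ->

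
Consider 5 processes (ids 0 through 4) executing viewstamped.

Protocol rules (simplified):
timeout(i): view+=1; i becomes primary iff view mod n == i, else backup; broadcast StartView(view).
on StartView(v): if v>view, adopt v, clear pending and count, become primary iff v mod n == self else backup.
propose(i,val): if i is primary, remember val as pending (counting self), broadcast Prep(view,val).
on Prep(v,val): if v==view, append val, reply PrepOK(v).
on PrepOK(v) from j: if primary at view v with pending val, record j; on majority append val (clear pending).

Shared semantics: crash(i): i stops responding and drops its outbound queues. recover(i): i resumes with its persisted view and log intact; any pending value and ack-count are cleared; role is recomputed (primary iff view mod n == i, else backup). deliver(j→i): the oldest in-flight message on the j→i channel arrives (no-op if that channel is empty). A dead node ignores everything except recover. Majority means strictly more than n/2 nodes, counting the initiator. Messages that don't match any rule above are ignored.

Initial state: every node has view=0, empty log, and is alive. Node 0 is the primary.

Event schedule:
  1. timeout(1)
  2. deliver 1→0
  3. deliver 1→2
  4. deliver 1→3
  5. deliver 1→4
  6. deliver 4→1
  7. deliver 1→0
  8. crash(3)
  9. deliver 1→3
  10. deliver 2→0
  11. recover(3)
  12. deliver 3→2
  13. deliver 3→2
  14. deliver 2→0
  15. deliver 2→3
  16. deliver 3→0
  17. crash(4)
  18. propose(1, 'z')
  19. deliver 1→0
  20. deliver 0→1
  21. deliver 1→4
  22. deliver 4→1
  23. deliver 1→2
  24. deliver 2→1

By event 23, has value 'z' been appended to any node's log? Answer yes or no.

step 1 timeout(1): 1={prim,v=1,log=-}
step 2 deliver 1→0: 0={back,v=1,log=-}
step 3 deliver 1→2: 2={back,v=1,log=-}
step 4 deliver 1→3: 3={back,v=1,log=-}
step 5 deliver 1→4: 4={back,v=1,log=-}
step 6 deliver 4→1: —
step 7 deliver 1→0: —
step 8 crash(3): 3={✗back,v=1,log=-}
step 9 deliver 1→3: —
step 10 deliver 2→0: —
step 11 recover(3): 3={back,v=1,log=-}
step 12 deliver 3→2: —
step 13 deliver 3→2: —
step 14 deliver 2→0: —
step 15 deliver 2→3: —
step 16 deliver 3→0: —
step 17 crash(4): 4={✗back,v=1,log=-}
step 18 propose(1,'z'): —
step 19 deliver 1→0: 0={back,v=1,log=z}
step 20 deliver 0→1: —
step 21 deliver 1→4: —
step 22 deliver 4→1: —
step 23 deliver 1→2: 2={back,v=1,log=z}

yes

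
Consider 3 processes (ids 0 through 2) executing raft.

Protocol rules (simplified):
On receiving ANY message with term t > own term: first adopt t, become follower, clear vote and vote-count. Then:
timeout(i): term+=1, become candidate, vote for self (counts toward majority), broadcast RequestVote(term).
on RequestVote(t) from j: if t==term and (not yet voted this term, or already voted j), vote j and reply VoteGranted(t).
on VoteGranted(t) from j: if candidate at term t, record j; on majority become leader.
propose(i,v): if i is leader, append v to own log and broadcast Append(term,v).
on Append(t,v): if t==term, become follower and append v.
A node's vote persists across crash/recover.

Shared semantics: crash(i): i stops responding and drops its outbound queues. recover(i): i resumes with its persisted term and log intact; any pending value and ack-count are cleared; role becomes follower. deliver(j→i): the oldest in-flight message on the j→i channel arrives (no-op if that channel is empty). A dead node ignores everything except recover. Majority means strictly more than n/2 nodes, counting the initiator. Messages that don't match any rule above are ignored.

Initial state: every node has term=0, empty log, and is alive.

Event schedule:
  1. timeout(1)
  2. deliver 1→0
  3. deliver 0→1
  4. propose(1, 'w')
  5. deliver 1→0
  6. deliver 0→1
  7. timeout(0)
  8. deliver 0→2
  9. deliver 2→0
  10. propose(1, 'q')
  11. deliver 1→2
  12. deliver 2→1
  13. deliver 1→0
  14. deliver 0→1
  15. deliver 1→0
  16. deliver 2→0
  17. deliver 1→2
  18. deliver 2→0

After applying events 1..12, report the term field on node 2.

[1] timeout(1) → N1(cand t1 [-])
[2] deliver 1→0 → N0(foll t1 [-])
[3] deliver 0→1 → N1(lead t1 [-])
[4] propose(1,'w') → N1(lead t1 [w])
[5] deliver 1→0 → N0(foll t1 [w])
[6] deliver 0→1 → ∅
[7] timeout(0) → N0(cand t2 [w])
[8] deliver 0→2 → N2(foll t2 [-])
[9] deliver 2→0 → N0(lead t2 [w])
[10] propose(1,'q') → N1(lead t1 [w,q])
[11] deliver 1→2 → ∅
[12] deliver 2→1 → ∅

2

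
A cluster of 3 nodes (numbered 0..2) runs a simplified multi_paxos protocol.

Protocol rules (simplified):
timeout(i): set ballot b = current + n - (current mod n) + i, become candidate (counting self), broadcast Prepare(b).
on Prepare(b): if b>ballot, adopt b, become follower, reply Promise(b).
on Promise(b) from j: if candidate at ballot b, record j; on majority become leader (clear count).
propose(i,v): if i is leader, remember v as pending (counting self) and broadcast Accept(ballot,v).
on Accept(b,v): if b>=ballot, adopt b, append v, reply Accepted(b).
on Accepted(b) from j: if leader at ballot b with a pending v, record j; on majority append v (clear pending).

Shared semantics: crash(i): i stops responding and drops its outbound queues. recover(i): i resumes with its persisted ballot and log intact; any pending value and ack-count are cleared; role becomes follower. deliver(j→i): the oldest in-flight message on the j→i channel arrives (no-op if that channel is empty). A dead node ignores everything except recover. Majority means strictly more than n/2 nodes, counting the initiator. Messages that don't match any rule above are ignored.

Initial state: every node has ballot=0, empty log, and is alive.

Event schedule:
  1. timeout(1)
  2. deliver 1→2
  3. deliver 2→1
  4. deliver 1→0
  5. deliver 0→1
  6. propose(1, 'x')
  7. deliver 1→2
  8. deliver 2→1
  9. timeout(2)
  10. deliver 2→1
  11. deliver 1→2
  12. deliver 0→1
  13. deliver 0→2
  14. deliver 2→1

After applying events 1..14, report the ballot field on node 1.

1. timeout(1):  <1:cand b4 ->
2. deliver 1→2:  <2:foll b4 ->
3. deliver 2→1:  <1:lead b4 ->
4. deliver 1→0:  <0:foll b4 ->
5. deliver 0→1:  nop
6. propose(1,'x'):  nop
7. deliver 1→2:  <2:foll b4 x>
8. deliver 2→1:  <1:lead b4 x>
9. timeout(2):  <2:cand b8 x>
10. deliver 2→1:  <1:foll b8 x>
11. deliver 1→2:  <2:lead b8 x>
12. deliver 0→1:  nop
13. deliver 0→2:  nop
14. deliver 2→1:  nop

8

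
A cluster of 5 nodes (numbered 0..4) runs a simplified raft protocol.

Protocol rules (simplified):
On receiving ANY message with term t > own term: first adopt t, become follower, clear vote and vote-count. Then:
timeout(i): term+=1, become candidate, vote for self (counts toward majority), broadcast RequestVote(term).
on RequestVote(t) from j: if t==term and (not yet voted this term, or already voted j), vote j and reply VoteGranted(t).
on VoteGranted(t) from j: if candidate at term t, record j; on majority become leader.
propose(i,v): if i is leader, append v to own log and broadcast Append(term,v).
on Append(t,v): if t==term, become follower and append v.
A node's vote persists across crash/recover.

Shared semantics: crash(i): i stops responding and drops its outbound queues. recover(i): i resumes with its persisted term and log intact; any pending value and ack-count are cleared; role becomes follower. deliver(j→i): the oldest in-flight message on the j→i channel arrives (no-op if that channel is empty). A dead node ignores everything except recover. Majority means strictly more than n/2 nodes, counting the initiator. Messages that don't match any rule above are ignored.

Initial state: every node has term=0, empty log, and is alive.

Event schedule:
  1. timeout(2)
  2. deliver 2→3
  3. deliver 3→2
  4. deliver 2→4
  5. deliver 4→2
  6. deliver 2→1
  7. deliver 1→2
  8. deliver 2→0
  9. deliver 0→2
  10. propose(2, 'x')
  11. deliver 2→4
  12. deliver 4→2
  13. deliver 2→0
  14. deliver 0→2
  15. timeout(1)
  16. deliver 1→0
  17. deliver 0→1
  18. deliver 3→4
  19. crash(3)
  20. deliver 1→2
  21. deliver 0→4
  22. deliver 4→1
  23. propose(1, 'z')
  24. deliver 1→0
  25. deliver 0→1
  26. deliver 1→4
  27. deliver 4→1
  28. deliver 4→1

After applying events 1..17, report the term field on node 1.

2

step 1 timeout(2): 2={cand,t=1,log=-}
step 2 deliver 2→3: 3={foll,t=1,log=-}
step 3 deliver 3→2: —
step 4 deliver 2→4: 4={foll,t=1,log=-}
step 5 deliver 4→2: 2={lead,t=1,log=-}
step 6 deliver 2→1: 1={foll,t=1,log=-}
step 7 deliver 1→2: —
step 8 deliver 2→0: 0={foll,t=1,log=-}
step 9 deliver 0→2: —
step 10 propose(2,'x'): 2={lead,t=1,log=x}
step 11 deliver 2→4: 4={foll,t=1,log=x}
step 12 deliver 4→2: —
step 13 deliver 2→0: 0={foll,t=1,log=x}
step 14 deliver 0→2: —
step 15 timeout(1): 1={cand,t=2,log=-}
step 16 deliver 1→0: 0={foll,t=2,log=x}
step 17 deliver 0→1: —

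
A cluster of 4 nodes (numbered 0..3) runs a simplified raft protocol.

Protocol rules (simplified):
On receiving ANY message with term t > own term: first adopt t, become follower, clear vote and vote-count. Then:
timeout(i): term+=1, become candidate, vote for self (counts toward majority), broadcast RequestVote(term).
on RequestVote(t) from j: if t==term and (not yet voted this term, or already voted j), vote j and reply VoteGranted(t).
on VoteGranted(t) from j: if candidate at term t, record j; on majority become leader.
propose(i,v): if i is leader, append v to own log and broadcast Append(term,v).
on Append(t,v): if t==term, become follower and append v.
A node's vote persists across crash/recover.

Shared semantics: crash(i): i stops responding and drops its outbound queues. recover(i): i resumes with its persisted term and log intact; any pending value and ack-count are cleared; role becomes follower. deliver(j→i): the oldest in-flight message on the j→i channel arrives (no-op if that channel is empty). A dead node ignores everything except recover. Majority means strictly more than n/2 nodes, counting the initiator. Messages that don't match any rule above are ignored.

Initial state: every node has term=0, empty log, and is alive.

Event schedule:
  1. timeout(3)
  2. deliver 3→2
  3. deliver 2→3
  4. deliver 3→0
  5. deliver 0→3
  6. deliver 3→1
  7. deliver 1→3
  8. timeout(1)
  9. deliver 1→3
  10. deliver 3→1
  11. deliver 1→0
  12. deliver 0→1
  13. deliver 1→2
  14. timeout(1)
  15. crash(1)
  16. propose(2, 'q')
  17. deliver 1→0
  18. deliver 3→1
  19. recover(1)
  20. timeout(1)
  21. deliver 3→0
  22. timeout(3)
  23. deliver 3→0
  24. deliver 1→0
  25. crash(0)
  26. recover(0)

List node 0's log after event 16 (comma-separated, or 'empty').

step 1 timeout(3): 3={cand,t=1,log=-}
step 2 deliver 3→2: 2={foll,t=1,log=-}
step 3 deliver 2→3: —
step 4 deliver 3→0: 0={foll,t=1,log=-}
step 5 deliver 0→3: 3={lead,t=1,log=-}
step 6 deliver 3→1: 1={foll,t=1,log=-}
step 7 deliver 1→3: —
step 8 timeout(1): 1={cand,t=2,log=-}
step 9 deliver 1→3: 3={foll,t=2,log=-}
step 10 deliver 3→1: —
step 11 deliver 1→0: 0={foll,t=2,log=-}
step 12 deliver 0→1: 1={lead,t=2,log=-}
step 13 deliver 1→2: 2={foll,t=2,log=-}
step 14 timeout(1): 1={cand,t=3,log=-}
step 15 crash(1): 1={✗cand,t=3,log=-}
step 16 propose(2,'q'): —

empty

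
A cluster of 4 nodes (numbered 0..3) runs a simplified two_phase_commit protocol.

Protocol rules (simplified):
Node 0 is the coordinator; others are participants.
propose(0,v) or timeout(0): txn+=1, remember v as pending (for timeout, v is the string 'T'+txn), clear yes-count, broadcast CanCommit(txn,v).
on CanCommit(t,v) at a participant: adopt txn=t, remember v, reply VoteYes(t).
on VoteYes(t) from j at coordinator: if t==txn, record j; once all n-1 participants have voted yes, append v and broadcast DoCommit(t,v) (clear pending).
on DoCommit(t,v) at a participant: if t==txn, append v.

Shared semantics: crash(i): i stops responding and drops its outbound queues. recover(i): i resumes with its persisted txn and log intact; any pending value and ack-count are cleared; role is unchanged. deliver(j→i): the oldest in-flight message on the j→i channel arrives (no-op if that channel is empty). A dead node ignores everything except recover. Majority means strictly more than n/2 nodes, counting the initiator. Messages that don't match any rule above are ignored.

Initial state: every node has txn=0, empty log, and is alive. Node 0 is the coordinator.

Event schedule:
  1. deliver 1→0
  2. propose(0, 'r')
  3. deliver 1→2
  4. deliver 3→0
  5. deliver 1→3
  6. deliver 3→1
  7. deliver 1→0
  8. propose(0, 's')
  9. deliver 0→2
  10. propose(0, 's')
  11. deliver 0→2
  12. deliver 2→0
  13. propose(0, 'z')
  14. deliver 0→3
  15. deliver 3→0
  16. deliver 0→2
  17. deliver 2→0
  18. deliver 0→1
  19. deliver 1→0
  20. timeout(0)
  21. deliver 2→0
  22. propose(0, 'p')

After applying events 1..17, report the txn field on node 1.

0

e1 deliver 1→0: ·
e2 propose(0,'r'): 0[coor,t=1,-]
e3 deliver 1→2: ·
e4 deliver 3→0: ·
e5 deliver 1→3: ·
e6 deliver 3→1: ·
e7 deliver 1→0: ·
e8 propose(0,'s'): 0[coor,t=2,-]
e9 deliver 0→2: 2[part,t=1,-]
e10 propose(0,'s'): 0[coor,t=3,-]
e11 deliver 0→2: 2[part,t=2,-]
e12 deliver 2→0: ·
e13 propose(0,'z'): 0[coor,t=4,-]
e14 deliver 0→3: 3[part,t=1,-]
e15 deliver 3→0: ·
e16 deliver 0→2: 2[part,t=3,-]
e17 deliver 2→0: ·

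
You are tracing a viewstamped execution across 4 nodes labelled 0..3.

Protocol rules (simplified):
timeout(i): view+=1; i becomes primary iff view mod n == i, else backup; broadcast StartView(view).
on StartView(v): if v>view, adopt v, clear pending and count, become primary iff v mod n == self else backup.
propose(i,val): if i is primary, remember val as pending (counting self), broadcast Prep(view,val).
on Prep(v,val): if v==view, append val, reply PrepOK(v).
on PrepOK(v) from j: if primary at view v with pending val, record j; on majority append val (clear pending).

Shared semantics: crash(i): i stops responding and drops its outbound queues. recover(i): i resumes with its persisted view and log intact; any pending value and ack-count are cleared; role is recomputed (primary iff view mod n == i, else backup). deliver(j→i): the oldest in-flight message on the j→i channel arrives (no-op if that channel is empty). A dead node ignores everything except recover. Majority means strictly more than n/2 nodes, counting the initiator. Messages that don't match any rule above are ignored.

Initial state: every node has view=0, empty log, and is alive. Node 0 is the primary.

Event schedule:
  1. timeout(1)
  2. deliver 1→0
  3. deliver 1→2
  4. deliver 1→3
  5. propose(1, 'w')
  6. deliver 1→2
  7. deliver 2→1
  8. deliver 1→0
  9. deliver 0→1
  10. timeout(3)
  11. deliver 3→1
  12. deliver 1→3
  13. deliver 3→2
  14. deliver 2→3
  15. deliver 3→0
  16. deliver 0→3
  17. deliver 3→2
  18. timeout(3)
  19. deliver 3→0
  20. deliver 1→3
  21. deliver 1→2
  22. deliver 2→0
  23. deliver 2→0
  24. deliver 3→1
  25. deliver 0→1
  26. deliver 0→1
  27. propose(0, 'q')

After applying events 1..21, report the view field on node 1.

2

after 1 — timeout(1): n1:prim/v1/[-]
after 2 — deliver 1→0: n0:back/v1/[-]
after 3 — deliver 1→2: n2:back/v1/[-]
after 4 — deliver 1→3: n3:back/v1/[-]
after 5 — propose(1,'w'): ·
after 6 — deliver 1→2: n2:back/v1/[w]
after 7 — deliver 2→1: ·
after 8 — deliver 1→0: n0:back/v1/[w]
after 9 — deliver 0→1: n1:prim/v1/[w]
after 10 — timeout(3): n3:back/v2/[-]
after 11 — deliver 3→1: n1:back/v2/[w]
after 12 — deliver 1→3: ·
after 13 — deliver 3→2: n2:prim/v2/[w]
after 14 — deliver 2→3: ·
after 15 — deliver 3→0: n0:back/v2/[w]
after 16 — deliver 0→3: ·
after 17 — deliver 3→2: ·
after 18 — timeout(3): n3:prim/v3/[-]
after 19 — deliver 3→0: n0:back/v3/[w]
after 20 — deliver 1→3: ·
after 21 — deliver 1→2: ·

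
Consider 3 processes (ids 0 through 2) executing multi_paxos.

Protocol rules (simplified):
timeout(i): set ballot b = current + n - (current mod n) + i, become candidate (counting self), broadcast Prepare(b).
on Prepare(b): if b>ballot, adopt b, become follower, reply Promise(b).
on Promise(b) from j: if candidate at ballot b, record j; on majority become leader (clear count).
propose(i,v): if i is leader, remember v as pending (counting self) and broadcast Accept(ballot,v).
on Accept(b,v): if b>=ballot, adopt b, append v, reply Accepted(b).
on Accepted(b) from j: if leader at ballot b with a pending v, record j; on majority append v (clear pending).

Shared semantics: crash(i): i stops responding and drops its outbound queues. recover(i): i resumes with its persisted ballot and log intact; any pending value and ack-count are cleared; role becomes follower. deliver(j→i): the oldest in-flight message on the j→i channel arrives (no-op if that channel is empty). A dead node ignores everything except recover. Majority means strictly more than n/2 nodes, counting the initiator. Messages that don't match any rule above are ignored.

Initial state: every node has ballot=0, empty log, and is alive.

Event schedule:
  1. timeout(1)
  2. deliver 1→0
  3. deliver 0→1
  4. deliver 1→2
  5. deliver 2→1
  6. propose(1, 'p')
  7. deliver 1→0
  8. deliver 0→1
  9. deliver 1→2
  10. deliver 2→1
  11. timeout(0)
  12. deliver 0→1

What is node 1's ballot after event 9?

e1 timeout(1): 1[cand,b=4,-]
e2 deliver 1→0: 0[foll,b=4,-]
e3 deliver 0→1: 1[lead,b=4,-]
e4 deliver 1→2: 2[foll,b=4,-]
e5 deliver 2→1: ·
e6 propose(1,'p'): ·
e7 deliver 1→0: 0[foll,b=4,p]
e8 deliver 0→1: 1[lead,b=4,p]
e9 deliver 1→2: 2[foll,b=4,p]

4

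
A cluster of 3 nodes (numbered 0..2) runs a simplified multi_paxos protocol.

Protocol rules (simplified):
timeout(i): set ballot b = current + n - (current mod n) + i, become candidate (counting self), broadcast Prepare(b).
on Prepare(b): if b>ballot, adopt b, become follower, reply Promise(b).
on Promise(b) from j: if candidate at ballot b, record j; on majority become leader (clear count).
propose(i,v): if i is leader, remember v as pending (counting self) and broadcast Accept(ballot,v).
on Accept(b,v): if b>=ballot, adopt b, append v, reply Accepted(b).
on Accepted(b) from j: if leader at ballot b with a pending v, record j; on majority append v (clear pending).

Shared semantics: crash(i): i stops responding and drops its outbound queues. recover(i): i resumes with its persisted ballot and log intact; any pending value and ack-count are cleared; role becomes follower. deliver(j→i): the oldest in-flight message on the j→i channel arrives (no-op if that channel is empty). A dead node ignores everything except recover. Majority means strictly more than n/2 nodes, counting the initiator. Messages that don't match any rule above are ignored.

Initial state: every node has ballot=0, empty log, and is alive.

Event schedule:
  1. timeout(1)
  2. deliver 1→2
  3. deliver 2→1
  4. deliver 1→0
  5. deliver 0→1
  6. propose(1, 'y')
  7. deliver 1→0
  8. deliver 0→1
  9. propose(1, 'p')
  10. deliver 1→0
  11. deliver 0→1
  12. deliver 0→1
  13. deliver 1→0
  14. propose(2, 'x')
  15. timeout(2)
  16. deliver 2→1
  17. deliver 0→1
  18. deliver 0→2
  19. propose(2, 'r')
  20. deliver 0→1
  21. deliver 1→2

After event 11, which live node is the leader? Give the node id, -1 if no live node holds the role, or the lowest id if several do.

1

step 1 timeout(1): 1={cand,b=4,log=-}
step 2 deliver 1→2: 2={foll,b=4,log=-}
step 3 deliver 2→1: 1={lead,b=4,log=-}
step 4 deliver 1→0: 0={foll,b=4,log=-}
step 5 deliver 0→1: —
step 6 propose(1,'y'): —
step 7 deliver 1→0: 0={foll,b=4,log=y}
step 8 deliver 0→1: 1={lead,b=4,log=y}
step 9 propose(1,'p'): —
step 10 deliver 1→0: 0={foll,b=4,log=y,p}
step 11 deliver 0→1: 1={lead,b=4,log=y,p}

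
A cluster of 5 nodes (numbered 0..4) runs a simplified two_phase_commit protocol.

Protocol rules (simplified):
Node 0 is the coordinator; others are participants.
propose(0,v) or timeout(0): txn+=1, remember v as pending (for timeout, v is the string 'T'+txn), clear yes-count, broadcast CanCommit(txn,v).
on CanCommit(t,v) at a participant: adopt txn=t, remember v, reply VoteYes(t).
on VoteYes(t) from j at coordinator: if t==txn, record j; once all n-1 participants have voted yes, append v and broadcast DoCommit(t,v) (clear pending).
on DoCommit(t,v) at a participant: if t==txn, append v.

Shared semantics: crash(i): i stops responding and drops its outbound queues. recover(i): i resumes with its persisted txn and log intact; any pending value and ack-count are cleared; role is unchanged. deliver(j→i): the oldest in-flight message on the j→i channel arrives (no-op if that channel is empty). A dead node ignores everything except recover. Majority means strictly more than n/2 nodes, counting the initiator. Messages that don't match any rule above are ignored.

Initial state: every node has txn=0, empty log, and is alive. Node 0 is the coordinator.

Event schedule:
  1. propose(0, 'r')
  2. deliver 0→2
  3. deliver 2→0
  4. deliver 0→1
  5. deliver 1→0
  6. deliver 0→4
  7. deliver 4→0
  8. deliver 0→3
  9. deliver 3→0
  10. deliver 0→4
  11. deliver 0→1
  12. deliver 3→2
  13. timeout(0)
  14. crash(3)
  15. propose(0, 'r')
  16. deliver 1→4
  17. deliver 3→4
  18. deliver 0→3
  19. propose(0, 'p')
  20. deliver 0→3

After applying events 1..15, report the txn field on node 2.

1

step 1 propose(0,'r'): 0={coor,t=1,log=-}
step 2 deliver 0→2: 2={part,t=1,log=-}
step 3 deliver 2→0: —
step 4 deliver 0→1: 1={part,t=1,log=-}
step 5 deliver 1→0: —
step 6 deliver 0→4: 4={part,t=1,log=-}
step 7 deliver 4→0: —
step 8 deliver 0→3: 3={part,t=1,log=-}
step 9 deliver 3→0: 0={coor,t=1,log=r}
step 10 deliver 0→4: 4={part,t=1,log=r}
step 11 deliver 0→1: 1={part,t=1,log=r}
step 12 deliver 3→2: —
step 13 timeout(0): 0={coor,t=2,log=r}
step 14 crash(3): 3={✗part,t=1,log=-}
step 15 propose(0,'r'): 0={coor,t=3,log=r}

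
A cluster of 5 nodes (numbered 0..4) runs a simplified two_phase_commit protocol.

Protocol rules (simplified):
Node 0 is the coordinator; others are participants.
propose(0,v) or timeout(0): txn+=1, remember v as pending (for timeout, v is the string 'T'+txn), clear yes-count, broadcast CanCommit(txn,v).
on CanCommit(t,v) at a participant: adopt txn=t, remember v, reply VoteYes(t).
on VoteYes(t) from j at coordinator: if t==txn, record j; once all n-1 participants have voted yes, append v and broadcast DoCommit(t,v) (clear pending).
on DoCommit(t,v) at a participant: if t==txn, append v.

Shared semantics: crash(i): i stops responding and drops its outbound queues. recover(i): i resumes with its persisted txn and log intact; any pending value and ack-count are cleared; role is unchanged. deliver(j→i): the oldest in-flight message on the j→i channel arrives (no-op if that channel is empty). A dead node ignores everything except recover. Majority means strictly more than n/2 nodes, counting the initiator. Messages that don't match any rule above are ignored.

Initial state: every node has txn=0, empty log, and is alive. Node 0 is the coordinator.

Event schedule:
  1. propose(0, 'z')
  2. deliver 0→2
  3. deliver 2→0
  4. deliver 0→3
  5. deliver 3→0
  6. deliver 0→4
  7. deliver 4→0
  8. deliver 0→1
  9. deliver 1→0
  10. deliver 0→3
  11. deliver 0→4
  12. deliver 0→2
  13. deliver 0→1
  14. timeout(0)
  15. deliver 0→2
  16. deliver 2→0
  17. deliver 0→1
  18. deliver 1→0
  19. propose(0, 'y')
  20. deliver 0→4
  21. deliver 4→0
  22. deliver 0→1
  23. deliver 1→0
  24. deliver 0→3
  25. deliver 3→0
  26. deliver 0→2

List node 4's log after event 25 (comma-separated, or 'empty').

1. propose(0,'z'):  <0:coor t1 ->
2. deliver 0→2:  <2:part t1 ->
3. deliver 2→0:  nop
4. deliver 0→3:  <3:part t1 ->
5. deliver 3→0:  nop
6. deliver 0→4:  <4:part t1 ->
7. deliver 4→0:  nop
8. deliver 0→1:  <1:part t1 ->
9. deliver 1→0:  <0:coor t1 z>
10. deliver 0→3:  <3:part t1 z>
11. deliver 0→4:  <4:part t1 z>
12. deliver 0→2:  <2:part t1 z>
13. deliver 0→1:  <1:part t1 z>
14. timeout(0):  <0:coor t2 z>
15. deliver 0→2:  <2:part t2 z>
16. deliver 2→0:  nop
17. deliver 0→1:  <1:part t2 z>
18. deliver 1→0:  nop
19. propose(0,'y'):  <0:coor t3 z>
20. deliver 0→4:  <4:part t2 z>
21. deliver 4→0:  nop
22. deliver 0→1:  <1:part t3 z>
23. deliver 1→0:  nop
24. deliver 0→3:  <3:part t2 z>
25. deliver 3→0:  nop

z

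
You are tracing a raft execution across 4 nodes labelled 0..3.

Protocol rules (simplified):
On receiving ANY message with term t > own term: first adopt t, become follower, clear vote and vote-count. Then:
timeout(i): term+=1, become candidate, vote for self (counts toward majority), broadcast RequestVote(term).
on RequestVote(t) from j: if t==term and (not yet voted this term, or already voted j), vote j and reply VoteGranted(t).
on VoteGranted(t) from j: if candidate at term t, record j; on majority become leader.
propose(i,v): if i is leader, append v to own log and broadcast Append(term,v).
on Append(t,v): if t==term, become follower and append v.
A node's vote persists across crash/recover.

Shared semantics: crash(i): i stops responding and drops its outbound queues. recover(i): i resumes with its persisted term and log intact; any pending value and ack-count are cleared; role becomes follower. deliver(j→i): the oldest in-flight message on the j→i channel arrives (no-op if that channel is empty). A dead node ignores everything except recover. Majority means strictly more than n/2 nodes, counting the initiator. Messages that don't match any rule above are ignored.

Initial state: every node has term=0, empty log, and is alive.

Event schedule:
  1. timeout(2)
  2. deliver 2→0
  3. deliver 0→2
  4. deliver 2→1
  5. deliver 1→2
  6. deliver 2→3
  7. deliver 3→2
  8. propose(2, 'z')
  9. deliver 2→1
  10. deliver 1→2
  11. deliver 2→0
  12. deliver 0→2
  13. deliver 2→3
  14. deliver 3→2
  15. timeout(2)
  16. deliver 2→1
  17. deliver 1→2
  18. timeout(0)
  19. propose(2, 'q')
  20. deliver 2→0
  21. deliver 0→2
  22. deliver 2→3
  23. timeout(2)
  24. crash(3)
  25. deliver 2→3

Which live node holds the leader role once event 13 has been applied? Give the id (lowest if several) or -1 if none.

2

[1] timeout(2) → N2(cand t1 [-])
[2] deliver 2→0 → N0(foll t1 [-])
[3] deliver 0→2 → ∅
[4] deliver 2→1 → N1(foll t1 [-])
[5] deliver 1→2 → N2(lead t1 [-])
[6] deliver 2→3 → N3(foll t1 [-])
[7] deliver 3→2 → ∅
[8] propose(2,'z') → N2(lead t1 [z])
[9] deliver 2→1 → N1(foll t1 [z])
[10] deliver 1→2 → ∅
[11] deliver 2→0 → N0(foll t1 [z])
[12] deliver 0→2 → ∅
[13] deliver 2→3 → N3(foll t1 [z])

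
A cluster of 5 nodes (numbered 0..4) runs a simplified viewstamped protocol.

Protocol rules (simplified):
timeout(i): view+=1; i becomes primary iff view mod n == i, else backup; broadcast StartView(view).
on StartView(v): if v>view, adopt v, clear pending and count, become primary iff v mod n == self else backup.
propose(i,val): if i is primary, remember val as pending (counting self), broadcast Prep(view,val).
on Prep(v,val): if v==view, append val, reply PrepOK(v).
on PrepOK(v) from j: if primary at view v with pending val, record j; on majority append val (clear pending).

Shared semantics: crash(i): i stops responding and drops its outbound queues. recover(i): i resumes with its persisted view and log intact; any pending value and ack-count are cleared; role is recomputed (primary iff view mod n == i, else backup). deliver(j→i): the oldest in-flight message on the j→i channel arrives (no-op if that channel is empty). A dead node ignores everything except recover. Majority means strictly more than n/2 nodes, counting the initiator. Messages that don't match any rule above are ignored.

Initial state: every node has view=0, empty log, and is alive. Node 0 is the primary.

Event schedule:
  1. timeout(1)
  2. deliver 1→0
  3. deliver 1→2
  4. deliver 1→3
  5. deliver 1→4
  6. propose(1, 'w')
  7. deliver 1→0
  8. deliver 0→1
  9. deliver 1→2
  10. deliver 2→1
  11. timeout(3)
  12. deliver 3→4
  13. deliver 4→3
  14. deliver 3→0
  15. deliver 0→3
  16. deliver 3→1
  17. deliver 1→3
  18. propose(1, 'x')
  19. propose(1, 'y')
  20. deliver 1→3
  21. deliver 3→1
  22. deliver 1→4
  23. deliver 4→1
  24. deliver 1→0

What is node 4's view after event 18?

e1 timeout(1): 1[prim,v=1,-]
e2 deliver 1→0: 0[back,v=1,-]
e3 deliver 1→2: 2[back,v=1,-]
e4 deliver 1→3: 3[back,v=1,-]
e5 deliver 1→4: 4[back,v=1,-]
e6 propose(1,'w'): ·
e7 deliver 1→0: 0[back,v=1,w]
e8 deliver 0→1: ·
e9 deliver 1→2: 2[back,v=1,w]
e10 deliver 2→1: 1[prim,v=1,w]
e11 timeout(3): 3[back,v=2,-]
e12 deliver 3→4: 4[back,v=2,-]
e13 deliver 4→3: ·
e14 deliver 3→0: 0[back,v=2,w]
e15 deliver 0→3: ·
e16 deliver 3→1: 1[back,v=2,w]
e17 deliver 1→3: ·
e18 propose(1,'x'): ·

2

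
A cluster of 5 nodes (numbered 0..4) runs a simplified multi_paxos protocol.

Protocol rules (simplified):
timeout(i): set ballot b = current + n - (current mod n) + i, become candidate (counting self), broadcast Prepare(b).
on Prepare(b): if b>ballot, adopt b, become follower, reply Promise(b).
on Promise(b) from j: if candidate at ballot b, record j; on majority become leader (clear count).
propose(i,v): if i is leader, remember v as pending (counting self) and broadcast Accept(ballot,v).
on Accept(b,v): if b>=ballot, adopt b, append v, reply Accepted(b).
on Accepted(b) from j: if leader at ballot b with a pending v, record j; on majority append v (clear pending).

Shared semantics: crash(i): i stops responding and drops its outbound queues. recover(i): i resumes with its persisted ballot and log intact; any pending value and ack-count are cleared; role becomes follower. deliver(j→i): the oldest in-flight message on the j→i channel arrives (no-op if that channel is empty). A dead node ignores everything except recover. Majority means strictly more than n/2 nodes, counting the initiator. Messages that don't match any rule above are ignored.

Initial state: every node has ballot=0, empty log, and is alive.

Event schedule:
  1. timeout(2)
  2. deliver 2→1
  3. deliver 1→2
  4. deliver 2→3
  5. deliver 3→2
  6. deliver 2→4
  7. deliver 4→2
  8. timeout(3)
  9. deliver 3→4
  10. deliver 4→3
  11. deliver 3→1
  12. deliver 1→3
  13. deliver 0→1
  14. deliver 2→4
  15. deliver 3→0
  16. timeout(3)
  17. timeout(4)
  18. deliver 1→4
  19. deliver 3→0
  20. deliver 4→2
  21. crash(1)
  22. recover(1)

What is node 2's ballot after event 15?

7

step 1 timeout(2): 2={cand,b=7,log=-}
step 2 deliver 2→1: 1={foll,b=7,log=-}
step 3 deliver 1→2: —
step 4 deliver 2→3: 3={foll,b=7,log=-}
step 5 deliver 3→2: 2={lead,b=7,log=-}
step 6 deliver 2→4: 4={foll,b=7,log=-}
step 7 deliver 4→2: —
step 8 timeout(3): 3={cand,b=13,log=-}
step 9 deliver 3→4: 4={foll,b=13,log=-}
step 10 deliver 4→3: —
step 11 deliver 3→1: 1={foll,b=13,log=-}
step 12 deliver 1→3: 3={lead,b=13,log=-}
step 13 deliver 0→1: —
step 14 deliver 2→4: —
step 15 deliver 3→0: 0={foll,b=13,log=-}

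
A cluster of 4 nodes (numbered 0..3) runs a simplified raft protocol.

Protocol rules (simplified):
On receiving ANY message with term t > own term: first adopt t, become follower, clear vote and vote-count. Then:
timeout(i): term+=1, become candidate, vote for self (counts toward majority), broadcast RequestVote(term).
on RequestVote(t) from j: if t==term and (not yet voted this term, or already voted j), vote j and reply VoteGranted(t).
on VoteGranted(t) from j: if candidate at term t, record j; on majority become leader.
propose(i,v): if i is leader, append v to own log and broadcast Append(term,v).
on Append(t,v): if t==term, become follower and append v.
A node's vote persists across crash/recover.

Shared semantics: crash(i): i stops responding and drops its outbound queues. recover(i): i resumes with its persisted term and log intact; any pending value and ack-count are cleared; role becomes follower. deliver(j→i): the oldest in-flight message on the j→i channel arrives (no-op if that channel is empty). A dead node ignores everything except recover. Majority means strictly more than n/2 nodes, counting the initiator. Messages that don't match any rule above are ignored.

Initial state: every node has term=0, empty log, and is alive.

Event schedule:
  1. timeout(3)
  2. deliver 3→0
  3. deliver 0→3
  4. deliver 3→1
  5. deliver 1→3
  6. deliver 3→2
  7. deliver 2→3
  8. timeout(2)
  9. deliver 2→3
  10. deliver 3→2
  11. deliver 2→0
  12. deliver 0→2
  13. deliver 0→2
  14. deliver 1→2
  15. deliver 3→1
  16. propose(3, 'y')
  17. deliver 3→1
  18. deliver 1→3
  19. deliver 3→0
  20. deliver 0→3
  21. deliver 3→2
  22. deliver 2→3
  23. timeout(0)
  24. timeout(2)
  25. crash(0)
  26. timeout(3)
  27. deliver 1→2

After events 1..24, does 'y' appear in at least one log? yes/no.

e1 timeout(3): 3[cand,t=1,-]
e2 deliver 3→0: 0[foll,t=1,-]
e3 deliver 0→3: ·
e4 deliver 3→1: 1[foll,t=1,-]
e5 deliver 1→3: 3[lead,t=1,-]
e6 deliver 3→2: 2[foll,t=1,-]
e7 deliver 2→3: ·
e8 timeout(2): 2[cand,t=2,-]
e9 deliver 2→3: 3[foll,t=2,-]
e10 deliver 3→2: ·
e11 deliver 2→0: 0[foll,t=2,-]
e12 deliver 0→2: 2[lead,t=2,-]
e13 deliver 0→2: ·
e14 deliver 1→2: ·
e15 deliver 3→1: ·
e16 propose(3,'y'): ·
e17 deliver 3→1: ·
e18 deliver 1→3: ·
e19 deliver 3→0: ·
e20 deliver 0→3: ·
e21 deliver 3→2: ·
e22 deliver 2→3: ·
e23 timeout(0): 0[cand,t=3,-]
e24 timeout(2): 2[cand,t=3,-]

no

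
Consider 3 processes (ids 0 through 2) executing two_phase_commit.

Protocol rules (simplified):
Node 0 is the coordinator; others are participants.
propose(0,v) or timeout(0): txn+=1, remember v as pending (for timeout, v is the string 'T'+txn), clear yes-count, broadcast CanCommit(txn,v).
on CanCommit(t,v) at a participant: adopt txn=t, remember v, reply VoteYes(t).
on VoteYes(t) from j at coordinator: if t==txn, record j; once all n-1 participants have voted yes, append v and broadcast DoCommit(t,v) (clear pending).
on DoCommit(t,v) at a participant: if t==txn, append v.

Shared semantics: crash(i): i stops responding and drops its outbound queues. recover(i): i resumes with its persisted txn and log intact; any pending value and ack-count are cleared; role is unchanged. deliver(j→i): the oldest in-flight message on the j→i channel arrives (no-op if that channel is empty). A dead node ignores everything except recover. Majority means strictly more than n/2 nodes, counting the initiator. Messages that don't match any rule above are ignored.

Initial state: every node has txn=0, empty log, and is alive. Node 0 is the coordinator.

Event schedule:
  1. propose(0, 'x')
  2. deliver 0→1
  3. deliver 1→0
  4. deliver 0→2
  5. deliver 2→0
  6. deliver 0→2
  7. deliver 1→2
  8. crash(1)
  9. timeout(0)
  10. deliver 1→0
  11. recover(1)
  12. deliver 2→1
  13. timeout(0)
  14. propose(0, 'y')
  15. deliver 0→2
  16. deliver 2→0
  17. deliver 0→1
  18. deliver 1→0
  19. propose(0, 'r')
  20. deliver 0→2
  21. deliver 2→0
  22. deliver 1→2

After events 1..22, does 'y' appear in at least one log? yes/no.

no

e1 propose(0,'x'): 0[coor,t=1,-]
e2 deliver 0→1: 1[part,t=1,-]
e3 deliver 1→0: ·
e4 deliver 0→2: 2[part,t=1,-]
e5 deliver 2→0: 0[coor,t=1,x]
e6 deliver 0→2: 2[part,t=1,x]
e7 deliver 1→2: ·
e8 crash(1): 1[✗part,t=1,-]
e9 timeout(0): 0[coor,t=2,x]
e10 deliver 1→0: ·
e11 recover(1): 1[part,t=1,-]
e12 deliver 2→1: ·
e13 timeout(0): 0[coor,t=3,x]
e14 propose(0,'y'): 0[coor,t=4,x]
e15 deliver 0→2: 2[part,t=2,x]
e16 deliver 2→0: ·
e17 deliver 0→1: 1[part,t=1,x]
e18 deliver 1→0: ·
e19 propose(0,'r'): 0[coor,t=5,x]
e20 deliver 0→2: 2[part,t=3,x]
e21 deliver 2→0: ·
e22 deliver 1→2: ·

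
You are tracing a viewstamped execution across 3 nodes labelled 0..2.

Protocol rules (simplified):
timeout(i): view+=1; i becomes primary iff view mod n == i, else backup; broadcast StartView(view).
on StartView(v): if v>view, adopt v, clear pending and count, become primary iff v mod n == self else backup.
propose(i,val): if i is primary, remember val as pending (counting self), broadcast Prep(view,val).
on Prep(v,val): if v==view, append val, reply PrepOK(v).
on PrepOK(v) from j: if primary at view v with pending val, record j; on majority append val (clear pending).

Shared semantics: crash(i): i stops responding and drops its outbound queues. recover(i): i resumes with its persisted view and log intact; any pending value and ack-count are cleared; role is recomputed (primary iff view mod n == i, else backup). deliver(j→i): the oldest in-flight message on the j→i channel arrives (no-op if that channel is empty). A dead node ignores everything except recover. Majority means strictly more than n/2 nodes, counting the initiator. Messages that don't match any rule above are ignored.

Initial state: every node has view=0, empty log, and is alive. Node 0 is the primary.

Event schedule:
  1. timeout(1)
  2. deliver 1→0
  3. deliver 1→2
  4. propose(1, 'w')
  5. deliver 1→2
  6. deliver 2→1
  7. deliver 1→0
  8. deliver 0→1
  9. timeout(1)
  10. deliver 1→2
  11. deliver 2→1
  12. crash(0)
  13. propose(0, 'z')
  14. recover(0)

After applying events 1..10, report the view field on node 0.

1

e1 timeout(1): 1[prim,v=1,-]
e2 deliver 1→0: 0[back,v=1,-]
e3 deliver 1→2: 2[back,v=1,-]
e4 propose(1,'w'): ·
e5 deliver 1→2: 2[back,v=1,w]
e6 deliver 2→1: 1[prim,v=1,w]
e7 deliver 1→0: 0[back,v=1,w]
e8 deliver 0→1: ·
e9 timeout(1): 1[back,v=2,w]
e10 deliver 1→2: 2[prim,v=2,w]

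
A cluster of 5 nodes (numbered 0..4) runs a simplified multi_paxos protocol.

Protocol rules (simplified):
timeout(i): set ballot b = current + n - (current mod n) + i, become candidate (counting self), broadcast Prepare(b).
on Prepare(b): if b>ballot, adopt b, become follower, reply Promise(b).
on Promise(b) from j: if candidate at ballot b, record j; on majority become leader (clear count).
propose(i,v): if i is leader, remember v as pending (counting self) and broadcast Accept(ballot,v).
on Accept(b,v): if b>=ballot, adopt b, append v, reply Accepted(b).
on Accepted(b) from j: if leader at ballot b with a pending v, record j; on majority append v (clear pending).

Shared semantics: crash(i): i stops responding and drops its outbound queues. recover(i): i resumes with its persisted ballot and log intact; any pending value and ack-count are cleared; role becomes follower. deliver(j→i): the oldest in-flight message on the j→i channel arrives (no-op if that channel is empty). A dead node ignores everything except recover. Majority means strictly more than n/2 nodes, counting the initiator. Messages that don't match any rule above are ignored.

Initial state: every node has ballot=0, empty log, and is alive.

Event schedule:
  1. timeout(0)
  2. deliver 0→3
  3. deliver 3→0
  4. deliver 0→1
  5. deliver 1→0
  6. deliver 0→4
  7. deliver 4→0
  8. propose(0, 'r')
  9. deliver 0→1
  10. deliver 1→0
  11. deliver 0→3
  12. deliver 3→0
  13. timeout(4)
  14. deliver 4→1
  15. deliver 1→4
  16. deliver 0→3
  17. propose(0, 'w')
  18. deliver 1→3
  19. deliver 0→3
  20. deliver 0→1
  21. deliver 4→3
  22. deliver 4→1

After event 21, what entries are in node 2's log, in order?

empty

[1] timeout(0) → N0(cand b5 [-])
[2] deliver 0→3 → N3(foll b5 [-])
[3] deliver 3→0 → ∅
[4] deliver 0→1 → N1(foll b5 [-])
[5] deliver 1→0 → N0(lead b5 [-])
[6] deliver 0→4 → N4(foll b5 [-])
[7] deliver 4→0 → ∅
[8] propose(0,'r') → ∅
[9] deliver 0→1 → N1(foll b5 [r])
[10] deliver 1→0 → ∅
[11] deliver 0→3 → N3(foll b5 [r])
[12] deliver 3→0 → N0(lead b5 [r])
[13] timeout(4) → N4(cand b14 [-])
[14] deliver 4→1 → N1(foll b14 [r])
[15] deliver 1→4 → ∅
[16] deliver 0→3 → ∅
[17] propose(0,'w') → ∅
[18] deliver 1→3 → ∅
[19] deliver 0→3 → N3(foll b5 [r,w])
[20] deliver 0→1 → ∅
[21] deliver 4→3 → N3(foll b14 [r,w])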